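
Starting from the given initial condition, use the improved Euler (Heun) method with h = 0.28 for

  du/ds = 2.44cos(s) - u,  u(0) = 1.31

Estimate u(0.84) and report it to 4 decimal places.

1.7398

Heun: k1 = f(s_n, u_n); k2 = f(s_n + h, u_n + h·k1); u_{n+1} = u_n + (h/2)·(k1 + k2).
s=0.000000, u=1.310000:
  k1 = f(0.000000, 1.310000) = 1.130000
  k2 = f(0.280000, 1.626400) = 0.718575
  u ← 1.310000 + (0.28/2)·(1.130000 + 0.718575) = 1.568801
s=0.280000, u=1.568801:
  k1 = f(0.280000, 1.568801) = 0.776175
  k2 = f(0.560000, 1.786129) = 0.281173
  u ← 1.568801 + (0.28/2)·(0.776175 + 0.281173) = 1.716829
s=0.560000, u=1.716829:
  k1 = f(0.560000, 1.716829) = 0.350473
  k2 = f(0.840000, 1.814962) = -0.186352
  u ← 1.716829 + (0.28/2)·(0.350473 + (-0.186352)) = 1.739806
u(0.84) ≈ 1.7398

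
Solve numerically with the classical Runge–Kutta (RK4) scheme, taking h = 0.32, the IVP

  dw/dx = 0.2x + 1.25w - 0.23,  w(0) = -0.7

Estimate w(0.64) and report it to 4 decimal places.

-1.7287

RK4: k1 = f(x_n, w_n); k2 = f(x_n + h/2, w_n + (h/2)·k1); k3 = f(x_n + h/2, w_n + (h/2)·k2); k4 = f(x_n + h, w_n + h·k3); w_{n+1} = w_n + (h/6)·(k1 + 2k2 + 2k3 + k4).
x=0.000000, w=-0.700000:
  k1 = f(0.000000, -0.700000) = -1.105000
  k2 = f(0.160000, -0.876800) = -1.294000
  k3 = f(0.160000, -0.907040) = -1.331800
  k4 = f(0.320000, -1.126176) = -1.573720
  w ← -0.700000 + (0.32/6)·(k1 + 2k2 + 2k3 + k4) = -1.122950
x=0.320000, w=-1.122950:
  k1 = f(0.320000, -1.122950) = -1.569688
  k2 = f(0.480000, -1.374100) = -1.851626
  k3 = f(0.480000, -1.419210) = -1.908013
  k4 = f(0.640000, -1.733515) = -2.268893
  w ← -1.122950 + (0.32/6)·(k1 + 2k2 + 2k3 + k4) = -1.728703
w(0.64) ≈ -1.7287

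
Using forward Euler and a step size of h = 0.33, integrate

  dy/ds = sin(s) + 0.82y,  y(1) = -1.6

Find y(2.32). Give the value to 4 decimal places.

Euler: y_{n+1} = y_n + h·f(s_n, y_n).
s=1.000000, y=-1.600000: f=-0.470529 → y ← -1.600000 + 0.33·(-0.470529) = -1.755275
s=1.330000, y=-1.755275: f=-0.468177 → y ← -1.755275 + 0.33·(-0.468177) = -1.909773
s=1.660000, y=-1.909773: f=-0.569990 → y ← -1.909773 + 0.33·(-0.569990) = -2.097870
s=1.990000, y=-2.097870: f=-0.806840 → y ← -2.097870 + 0.33·(-0.806840) = -2.364127
y(2.32) ≈ -2.3641

-2.3641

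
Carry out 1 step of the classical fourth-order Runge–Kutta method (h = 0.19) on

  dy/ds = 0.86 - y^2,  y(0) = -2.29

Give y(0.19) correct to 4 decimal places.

RK4: k1 = f(s_n, y_n); k2 = f(s_n + h/2, y_n + (h/2)·k1); k3 = f(s_n + h/2, y_n + (h/2)·k2); k4 = f(s_n + h, y_n + h·k3); y_{n+1} = y_n + (h/6)·(k1 + 2k2 + 2k3 + k4).
s=0.000000, y=-2.290000:
  k1 = f(0.000000, -2.290000) = -4.384100
  k2 = f(0.095000, -2.706489) = -6.465085
  k3 = f(0.095000, -2.904183) = -7.574280
  k4 = f(0.190000, -3.729113) = -13.046285
  y ← -2.290000 + (0.19/6)·(k1 + 2k2 + 2k3 + k4) = -3.731122
y(0.19) ≈ -3.7311

-3.7311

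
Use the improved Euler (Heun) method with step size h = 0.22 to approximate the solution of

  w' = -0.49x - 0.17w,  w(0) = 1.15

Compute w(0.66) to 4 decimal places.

Heun: k1 = f(x_n, w_n); k2 = f(x_n + h, w_n + h·k1); w_{n+1} = w_n + (h/2)·(k1 + k2).
x=0.000000, w=1.150000:
  k1 = f(0.000000, 1.150000) = -0.195500
  k2 = f(0.220000, 1.106990) = -0.295988
  w ← 1.150000 + (0.22/2)·(-0.195500 + (-0.295988)) = 1.095936
x=0.220000, w=1.095936:
  k1 = f(0.220000, 1.095936) = -0.294109
  k2 = f(0.440000, 1.031232) = -0.390909
  w ← 1.095936 + (0.22/2)·(-0.294109 + (-0.390909)) = 1.020584
x=0.440000, w=1.020584:
  k1 = f(0.440000, 1.020584) = -0.389099
  k2 = f(0.660000, 0.934982) = -0.482347
  w ← 1.020584 + (0.22/2)·(-0.389099 + (-0.482347)) = 0.924725
w(0.66) ≈ 0.9247

0.9247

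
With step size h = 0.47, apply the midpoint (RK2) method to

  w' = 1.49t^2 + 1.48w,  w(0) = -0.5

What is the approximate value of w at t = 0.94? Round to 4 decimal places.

Midpoint: k1 = f(t_n, w_n); k2 = f(t_n + h/2, w_n + (h/2)·k1); w_{n+1} = w_n + h·k2.
t=0.000000, w=-0.500000:
  k1 = f(0.000000, -0.500000) = -0.740000
  k2 = f(0.235000, -0.673900) = -0.915087
  w ← -0.500000 + 0.47·(-0.915087) = -0.930091
t=0.470000, w=-0.930091:
  k1 = f(0.470000, -0.930091) = -1.047393
  k2 = f(0.705000, -1.176228) = -1.000250
  w ← -0.930091 + 0.47·(-1.000250) = -1.400209
w(0.94) ≈ -1.4002

-1.4002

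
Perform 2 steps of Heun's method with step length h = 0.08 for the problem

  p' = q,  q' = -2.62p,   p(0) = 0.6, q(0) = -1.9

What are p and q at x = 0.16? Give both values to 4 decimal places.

0.2785, -2.0858

Heun on (p,q): k1 = f(x_n, state_n); k2 = f(x_n + h, state_n + h·k1); state_{n+1} = state_n + (h/2)·(k1 + k2).
0.000000: (0.600000, -1.900000)
  k1 = (-1.900000, -1.572000)
  predictor → (0.448000, -2.025760)
  k2 = (-2.025760, -1.173760)
  → (0.442970, -2.009830)
0.080000: (0.442970, -2.009830)
  k1 = (-2.009830, -1.160580)
  predictor → (0.282183, -2.102677)
  k2 = (-2.102677, -0.739320)
  → (0.278469, -2.085826)
(p(0.16), q(0.16)) ≈ (0.2785, -2.0858)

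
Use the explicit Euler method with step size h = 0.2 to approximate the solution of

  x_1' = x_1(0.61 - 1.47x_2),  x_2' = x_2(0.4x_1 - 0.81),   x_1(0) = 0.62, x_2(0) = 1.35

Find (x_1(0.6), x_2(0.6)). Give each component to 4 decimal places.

Euler on (x_1,x_2): x_1_{n+1} = x_1_n + h·x_1', x_2_{n+1} = x_2_n + h·x_2'.
0.000000: (0.620000, 1.350000); f=(-0.852190, -0.758700) → (0.449562, 1.198260)
0.200000: (0.449562, 1.198260); f=(-0.517645, -0.755114) → (0.346033, 1.047237)
0.400000: (0.346033, 1.047237); f=(-0.321617, -0.703311) → (0.281710, 0.906575)
(x_1(0.6), x_2(0.6)) ≈ (0.2817, 0.9066)

0.2817, 0.9066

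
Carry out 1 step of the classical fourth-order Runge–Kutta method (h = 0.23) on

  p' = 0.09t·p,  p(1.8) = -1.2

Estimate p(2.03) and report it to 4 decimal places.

-1.2485

RK4: k1 = f(t_n, p_n); k2 = f(t_n + h/2, p_n + (h/2)·k1); k3 = f(t_n + h/2, p_n + (h/2)·k2); k4 = f(t_n + h, p_n + h·k3); p_{n+1} = p_n + (h/6)·(k1 + 2k2 + 2k3 + k4).
t=1.800000, p=-1.200000:
  k1 = f(1.800000, -1.200000) = -0.194400
  k2 = f(1.915000, -1.222356) = -0.210673
  k3 = f(1.915000, -1.224227) = -0.210996
  k4 = f(2.030000, -1.248529) = -0.228106
  p ← -1.200000 + (0.23/6)·(k1 + 2k2 + 2k3 + k4) = -1.248524
p(2.03) ≈ -1.2485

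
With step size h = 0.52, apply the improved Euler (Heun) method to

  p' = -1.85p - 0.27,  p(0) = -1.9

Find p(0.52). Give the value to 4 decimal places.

-1.0242

Heun: k1 = f(x_n, p_n); k2 = f(x_n + h, p_n + h·k1); p_{n+1} = p_n + (h/2)·(k1 + k2).
x=0.000000, p=-1.900000:
  k1 = f(0.000000, -1.900000) = 3.245000
  k2 = f(0.520000, -0.212600) = 0.123310
  p ← -1.900000 + (0.52/2)·(3.245000 + 0.123310) = -1.024239
p(0.52) ≈ -1.0242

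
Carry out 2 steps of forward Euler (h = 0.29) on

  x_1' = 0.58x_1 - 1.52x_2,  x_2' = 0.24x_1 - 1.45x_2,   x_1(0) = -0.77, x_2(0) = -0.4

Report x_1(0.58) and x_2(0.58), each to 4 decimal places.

-0.7190, -0.2157

Euler on (x_1,x_2): x_1_{n+1} = x_1_n + h·x_1', x_2_{n+1} = x_2_n + h·x_2'.
0.000000: (-0.770000, -0.400000); f=(0.161400, 0.395200) → (-0.723194, -0.285392)
0.290000: (-0.723194, -0.285392); f=(0.014343, 0.240252) → (-0.719034, -0.215719)
(x_1(0.58), x_2(0.58)) ≈ (-0.7190, -0.2157)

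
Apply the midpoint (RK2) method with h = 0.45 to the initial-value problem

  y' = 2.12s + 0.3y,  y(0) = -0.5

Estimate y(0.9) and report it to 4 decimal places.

Midpoint: k1 = f(s_n, y_n); k2 = f(s_n + h/2, y_n + (h/2)·k1); y_{n+1} = y_n + h·k2.
s=0.000000, y=-0.500000:
  k1 = f(0.000000, -0.500000) = -0.150000
  k2 = f(0.225000, -0.533750) = 0.316875
  y ← -0.500000 + 0.45·0.316875 = -0.357406
s=0.450000, y=-0.357406:
  k1 = f(0.450000, -0.357406) = 0.846778
  k2 = f(0.675000, -0.166881) = 1.380936
  y ← -0.357406 + 0.45·1.380936 = 0.264015
y(0.9) ≈ 0.2640

0.2640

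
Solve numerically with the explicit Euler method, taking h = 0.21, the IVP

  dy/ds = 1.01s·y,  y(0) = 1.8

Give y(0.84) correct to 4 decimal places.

2.3213

Euler: y_{n+1} = y_n + h·f(s_n, y_n).
s=0.000000, y=1.800000: f=0.000000 → y ← 1.800000 + 0.21·0.000000 = 1.800000
s=0.210000, y=1.800000: f=0.381780 → y ← 1.800000 + 0.21·0.381780 = 1.880174
s=0.420000, y=1.880174: f=0.797570 → y ← 1.880174 + 0.21·0.797570 = 2.047663
s=0.630000, y=2.047663: f=1.302928 → y ← 2.047663 + 0.21·1.302928 = 2.321278
y(0.84) ≈ 2.3213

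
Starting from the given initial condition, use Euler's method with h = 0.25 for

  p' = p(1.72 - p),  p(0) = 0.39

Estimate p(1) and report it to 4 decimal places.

Euler: p_{n+1} = p_n + h·f(t_n, p_n).
t=0.000000, p=0.390000: f=0.518700 → p ← 0.390000 + 0.25·0.518700 = 0.519675
t=0.250000, p=0.519675: f=0.623779 → p ← 0.519675 + 0.25·0.623779 = 0.675620
t=0.500000, p=0.675620: f=0.705604 → p ← 0.675620 + 0.25·0.705604 = 0.852021
t=0.750000, p=0.852021: f=0.739536 → p ← 0.852021 + 0.25·0.739536 = 1.036905
p(1) ≈ 1.0369

1.0369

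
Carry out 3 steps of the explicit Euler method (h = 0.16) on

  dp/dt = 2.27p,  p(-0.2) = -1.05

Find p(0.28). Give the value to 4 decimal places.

Euler: p_{n+1} = p_n + h·f(t_n, p_n).
t=-0.200000, p=-1.050000: f=-2.383500 → p ← -1.050000 + 0.16·(-2.383500) = -1.431360
t=-0.040000, p=-1.431360: f=-3.249187 → p ← -1.431360 + 0.16·(-3.249187) = -1.951230
t=0.120000, p=-1.951230: f=-4.429292 → p ← -1.951230 + 0.16·(-4.429292) = -2.659917
p(0.28) ≈ -2.6599

-2.6599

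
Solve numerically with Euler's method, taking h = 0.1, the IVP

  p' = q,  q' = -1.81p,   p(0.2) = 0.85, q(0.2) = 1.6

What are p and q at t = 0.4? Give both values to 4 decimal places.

Euler on (p,q): p_{n+1} = p_n + h·p', q_{n+1} = q_n + h·q'.
0.200000: (0.850000, 1.600000); f=(1.600000, -1.538500) → (1.010000, 1.446150)
0.300000: (1.010000, 1.446150); f=(1.446150, -1.828100) → (1.154615, 1.263340)
(p(0.4), q(0.4)) ≈ (1.1546, 1.2633)

1.1546, 1.2633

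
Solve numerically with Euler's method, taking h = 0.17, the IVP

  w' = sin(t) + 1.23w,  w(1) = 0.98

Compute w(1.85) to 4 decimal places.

Euler: w_{n+1} = w_n + h·f(t_n, w_n).
t=1.000000, w=0.980000: f=2.046871 → w ← 0.980000 + 0.17·2.046871 = 1.327968
t=1.170000, w=1.327968: f=2.554151 → w ← 1.327968 + 0.17·2.554151 = 1.762174
t=1.340000, w=1.762174: f=3.140958 → w ← 1.762174 + 0.17·3.140958 = 2.296137
t=1.510000, w=2.296137: f=3.822401 → w ← 2.296137 + 0.17·3.822401 = 2.945945
t=1.680000, w=2.945945: f=4.617555 → w ← 2.945945 + 0.17·4.617555 = 3.730929
w(1.85) ≈ 3.7309

3.7309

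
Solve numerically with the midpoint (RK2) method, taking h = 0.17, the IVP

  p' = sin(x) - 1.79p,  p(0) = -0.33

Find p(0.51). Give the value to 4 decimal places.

Midpoint: k1 = f(x_n, p_n); k2 = f(x_n + h/2, p_n + (h/2)·k1); p_{n+1} = p_n + h·k2.
x=0.000000, p=-0.330000:
  k1 = f(0.000000, -0.330000) = 0.590700
  k2 = f(0.085000, -0.279790) = 0.585723
  p ← -0.330000 + 0.17·0.585723 = -0.230427
x=0.170000, p=-0.230427:
  k1 = f(0.170000, -0.230427) = 0.581647
  k2 = f(0.255000, -0.180987) = 0.576212
  p ← -0.230427 + 0.17·0.576212 = -0.132471
x=0.340000, p=-0.132471:
  k1 = f(0.340000, -0.132471) = 0.570610
  k2 = f(0.425000, -0.083969) = 0.562626
  p ← -0.132471 + 0.17·0.562626 = -0.036825
p(0.51) ≈ -0.0368

-0.0368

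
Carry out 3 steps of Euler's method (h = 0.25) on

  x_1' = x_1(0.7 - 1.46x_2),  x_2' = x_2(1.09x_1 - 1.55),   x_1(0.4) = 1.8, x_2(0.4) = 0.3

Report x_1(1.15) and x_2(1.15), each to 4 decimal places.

Euler on (x_1,x_2): x_1_{n+1} = x_1_n + h·x_1', x_2_{n+1} = x_2_n + h·x_2'.
0.400000: (1.800000, 0.300000); f=(0.471600, 0.123600) → (1.917900, 0.330900)
0.650000: (1.917900, 0.330900); f=(0.415966, 0.178855) → (2.021891, 0.375614)
0.900000: (2.021891, 0.375614); f=(0.306527, 0.245599) → (2.098523, 0.437014)
(x_1(1.15), x_2(1.15)) ≈ (2.0985, 0.4370)

2.0985, 0.4370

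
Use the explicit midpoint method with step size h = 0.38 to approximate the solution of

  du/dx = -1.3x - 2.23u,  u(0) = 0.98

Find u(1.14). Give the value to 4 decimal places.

Midpoint: k1 = f(x_n, u_n); k2 = f(x_n + h/2, u_n + (h/2)·k1); u_{n+1} = u_n + h·k2.
x=0.000000, u=0.980000:
  k1 = f(0.000000, 0.980000) = -2.185400
  k2 = f(0.190000, 0.564774) = -1.506446
  u ← 0.980000 + 0.38·(-1.506446) = 0.407551
x=0.380000, u=0.407551:
  k1 = f(0.380000, 0.407551) = -1.402838
  k2 = f(0.570000, 0.141011) = -1.055455
  u ← 0.407551 + 0.38·(-1.055455) = 0.006477
x=0.760000, u=0.006477:
  k1 = f(0.760000, 0.006477) = -1.002445
  k2 = f(0.950000, -0.183987) = -0.824709
  u ← 0.006477 + 0.38·(-0.824709) = -0.306912
u(1.14) ≈ -0.3069

-0.3069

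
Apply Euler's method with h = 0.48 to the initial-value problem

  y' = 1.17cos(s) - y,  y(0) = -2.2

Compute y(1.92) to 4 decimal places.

0.2935

Euler: y_{n+1} = y_n + h·f(s_n, y_n).
s=0.000000, y=-2.200000: f=3.370000 → y ← -2.200000 + 0.48·3.370000 = -0.582400
s=0.480000, y=-0.582400: f=1.620184 → y ← -0.582400 + 0.48·1.620184 = 0.195288
s=0.960000, y=0.195288: f=0.475730 → y ← 0.195288 + 0.48·0.475730 = 0.423639
s=1.440000, y=0.423639: f=-0.271043 → y ← 0.423639 + 0.48·(-0.271043) = 0.293538
y(1.92) ≈ 0.2935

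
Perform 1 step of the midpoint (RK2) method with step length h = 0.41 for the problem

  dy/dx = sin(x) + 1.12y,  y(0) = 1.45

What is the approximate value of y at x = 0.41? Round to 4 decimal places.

Midpoint: k1 = f(x_n, y_n); k2 = f(x_n + h/2, y_n + (h/2)·k1); y_{n+1} = y_n + h·k2.
x=0.000000, y=1.450000:
  k1 = f(0.000000, 1.450000) = 1.624000
  k2 = f(0.205000, 1.782920) = 2.200438
  y ← 1.450000 + 0.41·2.200438 = 2.352179
y(0.41) ≈ 2.3522

2.3522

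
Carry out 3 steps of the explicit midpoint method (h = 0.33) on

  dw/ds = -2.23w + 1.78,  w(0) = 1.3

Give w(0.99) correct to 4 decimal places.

0.8750

Midpoint: k1 = f(s_n, w_n); k2 = f(s_n + h/2, w_n + (h/2)·k1); w_{n+1} = w_n + h·k2.
s=0.000000, w=1.300000:
  k1 = f(0.000000, 1.300000) = -1.119000
  k2 = f(0.165000, 1.115365) = -0.707264
  w ← 1.300000 + 0.33·(-0.707264) = 1.066603
s=0.330000, w=1.066603:
  k1 = f(0.330000, 1.066603) = -0.598524
  k2 = f(0.495000, 0.967846) = -0.378297
  w ← 1.066603 + 0.33·(-0.378297) = 0.941765
s=0.660000, w=0.941765:
  k1 = f(0.660000, 0.941765) = -0.320135
  k2 = f(0.825000, 0.888942) = -0.202342
  w ← 0.941765 + 0.33·(-0.202342) = 0.874992
w(0.99) ≈ 0.8750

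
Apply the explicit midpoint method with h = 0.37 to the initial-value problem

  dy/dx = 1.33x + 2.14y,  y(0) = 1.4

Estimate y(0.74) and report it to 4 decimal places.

6.7419

Midpoint: k1 = f(x_n, y_n); k2 = f(x_n + h/2, y_n + (h/2)·k1); y_{n+1} = y_n + h·k2.
x=0.000000, y=1.400000:
  k1 = f(0.000000, 1.400000) = 2.996000
  k2 = f(0.185000, 1.954260) = 4.428166
  y ← 1.400000 + 0.37·4.428166 = 3.038422
x=0.370000, y=3.038422:
  k1 = f(0.370000, 3.038422) = 6.994322
  k2 = f(0.555000, 4.332371) = 10.009424
  y ← 3.038422 + 0.37·10.009424 = 6.741909
y(0.74) ≈ 6.7419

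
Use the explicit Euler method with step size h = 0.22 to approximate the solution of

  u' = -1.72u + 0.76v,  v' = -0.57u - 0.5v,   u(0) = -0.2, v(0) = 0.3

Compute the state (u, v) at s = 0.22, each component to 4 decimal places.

Euler on (u,v): u_{n+1} = u_n + h·u', v_{n+1} = v_n + h·v'.
0.000000: (-0.200000, 0.300000); f=(0.572000, -0.036000) → (-0.074160, 0.292080)
(u(0.22), v(0.22)) ≈ (-0.0742, 0.2921)

-0.0742, 0.2921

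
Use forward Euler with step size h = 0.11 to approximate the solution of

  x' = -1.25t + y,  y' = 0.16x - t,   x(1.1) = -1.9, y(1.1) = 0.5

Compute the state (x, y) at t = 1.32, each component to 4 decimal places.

-2.1246, 0.1773

Euler on (x,y): x_{n+1} = x_n + h·x', y_{n+1} = y_n + h·y'.
1.100000: (-1.900000, 0.500000); f=(-0.875000, -1.404000) → (-1.996250, 0.345560)
1.210000: (-1.996250, 0.345560); f=(-1.166940, -1.529400) → (-2.124613, 0.177326)
(x(1.32), y(1.32)) ≈ (-2.1246, 0.1773)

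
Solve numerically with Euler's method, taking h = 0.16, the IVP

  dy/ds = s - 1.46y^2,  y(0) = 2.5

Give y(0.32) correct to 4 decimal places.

Euler: y_{n+1} = y_n + h·f(s_n, y_n).
s=0.000000, y=2.500000: f=-9.125000 → y ← 2.500000 + 0.16·(-9.125000) = 1.040000
s=0.160000, y=1.040000: f=-1.419136 → y ← 1.040000 + 0.16·(-1.419136) = 0.812938
y(0.32) ≈ 0.8129

0.8129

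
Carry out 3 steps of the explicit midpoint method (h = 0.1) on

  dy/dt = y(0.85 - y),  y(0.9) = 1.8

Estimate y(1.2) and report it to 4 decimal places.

1.4414

Midpoint: k1 = f(t_n, y_n); k2 = f(t_n + h/2, y_n + (h/2)·k1); y_{n+1} = y_n + h·k2.
t=0.900000, y=1.800000:
  k1 = f(0.900000, 1.800000) = -1.710000
  k2 = f(0.950000, 1.714500) = -1.482185
  y ← 1.800000 + 0.1·(-1.482185) = 1.651781
t=1.000000, y=1.651781:
  k1 = f(1.000000, 1.651781) = -1.324368
  k2 = f(1.050000, 1.585563) = -1.166282
  y ← 1.651781 + 0.1·(-1.166282) = 1.535153
t=1.100000, y=1.535153:
  k1 = f(1.100000, 1.535153) = -1.051815
  k2 = f(1.150000, 1.482563) = -0.937814
  y ← 1.535153 + 0.1·(-0.937814) = 1.441372
y(1.2) ≈ 1.4414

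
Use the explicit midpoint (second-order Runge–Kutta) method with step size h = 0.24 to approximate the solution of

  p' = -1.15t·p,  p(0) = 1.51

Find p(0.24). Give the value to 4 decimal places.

1.4600

Midpoint: k1 = f(t_n, p_n); k2 = f(t_n + h/2, p_n + (h/2)·k1); p_{n+1} = p_n + h·k2.
t=0.000000, p=1.510000:
  k1 = f(0.000000, 1.510000) = 0.000000
  k2 = f(0.120000, 1.510000) = -0.208380
  p ← 1.510000 + 0.24·(-0.208380) = 1.459989
p(0.24) ≈ 1.4600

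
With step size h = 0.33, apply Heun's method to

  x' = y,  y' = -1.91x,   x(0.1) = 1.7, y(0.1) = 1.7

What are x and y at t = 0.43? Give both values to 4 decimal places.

Heun on (x,y): k1 = f(t_n, state_n); k2 = f(t_n + h, state_n + h·k1); state_{n+1} = state_n + (h/2)·(k1 + k2).
0.100000: (1.700000, 1.700000)
  k1 = (1.700000, -3.247000)
  predictor → (2.261000, 0.628490)
  k2 = (0.628490, -4.318510)
  → (2.084201, 0.451691)
(x(0.43), y(0.43)) ≈ (2.0842, 0.4517)

2.0842, 0.4517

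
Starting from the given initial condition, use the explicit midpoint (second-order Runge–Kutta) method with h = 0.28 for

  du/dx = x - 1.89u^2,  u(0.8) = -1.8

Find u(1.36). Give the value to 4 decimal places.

Midpoint: k1 = f(x_n, u_n); k2 = f(x_n + h/2, u_n + (h/2)·k1); u_{n+1} = u_n + h·k2.
x=0.800000, u=-1.800000:
  k1 = f(0.800000, -1.800000) = -5.323600
  k2 = f(0.940000, -2.545304) = -11.304502
  u ← -1.800000 + 0.28·(-11.304502) = -4.965261
x=1.080000, u=-4.965261:
  k1 = f(1.080000, -4.965261) = -45.515705
  k2 = f(1.220000, -11.337459) = -241.716787
  u ← -4.965261 + 0.28·(-241.716787) = -72.645961
u(1.36) ≈ -72.6460

-72.6460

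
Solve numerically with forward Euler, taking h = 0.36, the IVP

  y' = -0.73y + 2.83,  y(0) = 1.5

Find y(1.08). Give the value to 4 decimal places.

Euler: y_{n+1} = y_n + h·f(s_n, y_n).
s=0.000000, y=1.500000: f=1.735000 → y ← 1.500000 + 0.36·1.735000 = 2.124600
s=0.360000, y=2.124600: f=1.279042 → y ← 2.124600 + 0.36·1.279042 = 2.585055
s=0.720000, y=2.585055: f=0.942910 → y ← 2.585055 + 0.36·0.942910 = 2.924503
y(1.08) ≈ 2.9245

2.9245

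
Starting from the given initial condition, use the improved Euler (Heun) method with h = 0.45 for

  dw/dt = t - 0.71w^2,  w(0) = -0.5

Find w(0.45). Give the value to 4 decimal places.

Heun: k1 = f(t_n, w_n); k2 = f(t_n + h, w_n + h·k1); w_{n+1} = w_n + (h/2)·(k1 + k2).
t=0.000000, w=-0.500000:
  k1 = f(0.000000, -0.500000) = -0.177500
  k2 = f(0.450000, -0.579875) = 0.211259
  w ← -0.500000 + (0.45/2)·(-0.177500 + 0.211259) = -0.492404
w(0.45) ≈ -0.4924

-0.4924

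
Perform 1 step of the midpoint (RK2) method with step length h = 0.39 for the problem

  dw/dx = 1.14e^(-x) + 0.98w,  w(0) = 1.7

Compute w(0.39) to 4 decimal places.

2.9247

Midpoint: k1 = f(x_n, w_n); k2 = f(x_n + h/2, w_n + (h/2)·k1); w_{n+1} = w_n + h·k2.
x=0.000000, w=1.700000:
  k1 = f(0.000000, 1.700000) = 2.806000
  k2 = f(0.195000, 2.247170) = 3.140258
  w ← 1.700000 + 0.39·3.140258 = 2.924701
w(0.39) ≈ 2.9247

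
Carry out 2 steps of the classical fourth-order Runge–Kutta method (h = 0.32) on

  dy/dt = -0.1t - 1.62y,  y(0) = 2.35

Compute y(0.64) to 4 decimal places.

0.8192

RK4: k1 = f(t_n, y_n); k2 = f(t_n + h/2, y_n + (h/2)·k1); k3 = f(t_n + h/2, y_n + (h/2)·k2); k4 = f(t_n + h, y_n + h·k3); y_{n+1} = y_n + (h/6)·(k1 + 2k2 + 2k3 + k4).
t=0.000000, y=2.350000:
  k1 = f(0.000000, 2.350000) = -3.807000
  k2 = f(0.160000, 1.740880) = -2.836226
  k3 = f(0.160000, 1.896204) = -3.087850
  k4 = f(0.320000, 1.361888) = -2.238258
  y ← 2.350000 + (0.32/6)·(k1 + 2k2 + 2k3 + k4) = 1.395685
t=0.320000, y=1.395685:
  k1 = f(0.320000, 1.395685) = -2.293009
  k2 = f(0.480000, 1.028803) = -1.714661
  k3 = f(0.480000, 1.121339) = -1.864569
  k4 = f(0.640000, 0.799023) = -1.358417
  y ← 1.395685 + (0.32/6)·(k1 + 2k2 + 2k3 + k4) = 0.819157
y(0.64) ≈ 0.8192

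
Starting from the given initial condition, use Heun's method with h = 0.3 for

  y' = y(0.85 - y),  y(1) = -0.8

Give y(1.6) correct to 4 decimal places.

-2.8827

Heun: k1 = f(x_n, y_n); k2 = f(x_n + h, y_n + h·k1); y_{n+1} = y_n + (h/2)·(k1 + k2).
x=1.000000, y=-0.800000:
  k1 = f(1.000000, -0.800000) = -1.320000
  k2 = f(1.300000, -1.196000) = -2.447016
  y ← -0.800000 + (0.3/2)·(-1.320000 + (-2.447016)) = -1.365052
x=1.300000, y=-1.365052:
  k1 = f(1.300000, -1.365052) = -3.023663
  k2 = f(1.600000, -2.272151) = -7.093999
  y ← -1.365052 + (0.3/2)·(-3.023663 + (-7.093999)) = -2.882702
y(1.6) ≈ -2.8827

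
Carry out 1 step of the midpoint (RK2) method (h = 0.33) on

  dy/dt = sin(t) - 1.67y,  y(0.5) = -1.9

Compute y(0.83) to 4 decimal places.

Midpoint: k1 = f(t_n, y_n); k2 = f(t_n + h/2, y_n + (h/2)·k1); y_{n+1} = y_n + h·k2.
t=0.500000, y=-1.900000:
  k1 = f(0.500000, -1.900000) = 3.652426
  k2 = f(0.665000, -1.297350) = 2.783633
  y ← -1.900000 + 0.33·2.783633 = -0.981401
y(0.83) ≈ -0.9814

-0.9814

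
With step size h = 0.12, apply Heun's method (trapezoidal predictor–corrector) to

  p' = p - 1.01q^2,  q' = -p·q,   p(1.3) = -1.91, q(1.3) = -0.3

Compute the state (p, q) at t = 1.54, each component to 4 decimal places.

Heun on (p,q): k1 = f(t_n, state_n); k2 = f(t_n + h, state_n + h·k1); state_{n+1} = state_n + (h/2)·(k1 + k2).
1.300000: (-1.910000, -0.300000)
  k1 = (-2.000900, -0.573000)
  predictor → (-2.150108, -0.368760)
  k2 = (-2.287452, -0.792874)
  → (-2.167301, -0.381952)
1.420000: (-2.167301, -0.381952)
  k1 = (-2.314648, -0.827806)
  predictor → (-2.445059, -0.481289)
  k2 = (-2.679014, -1.176780)
  → (-2.466921, -0.502228)
(p(1.54), q(1.54)) ≈ (-2.4669, -0.5022)

-2.4669, -0.5022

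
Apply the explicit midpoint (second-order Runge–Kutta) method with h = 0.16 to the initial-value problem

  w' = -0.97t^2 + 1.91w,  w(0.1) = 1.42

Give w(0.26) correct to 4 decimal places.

1.9150

Midpoint: k1 = f(t_n, w_n); k2 = f(t_n + h/2, w_n + (h/2)·k1); w_{n+1} = w_n + h·k2.
t=0.100000, w=1.420000:
  k1 = f(0.100000, 1.420000) = 2.702500
  k2 = f(0.180000, 1.636200) = 3.093714
  w ← 1.420000 + 0.16·3.093714 = 1.914994
w(0.26) ≈ 1.9150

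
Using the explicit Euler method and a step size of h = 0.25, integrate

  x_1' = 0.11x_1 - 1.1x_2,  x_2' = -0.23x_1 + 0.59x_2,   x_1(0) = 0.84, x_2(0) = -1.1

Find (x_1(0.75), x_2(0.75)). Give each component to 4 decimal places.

Euler on (x_1,x_2): x_1_{n+1} = x_1_n + h·x_1', x_2_{n+1} = x_2_n + h·x_2'.
0.000000: (0.840000, -1.100000); f=(1.302400, -0.842200) → (1.165600, -1.310550)
0.250000: (1.165600, -1.310550); f=(1.569821, -1.041313) → (1.558055, -1.570878)
0.500000: (1.558055, -1.570878); f=(1.899352, -1.285171) → (2.032893, -1.892171)
(x_1(0.75), x_2(0.75)) ≈ (2.0329, -1.8922)

2.0329, -1.8922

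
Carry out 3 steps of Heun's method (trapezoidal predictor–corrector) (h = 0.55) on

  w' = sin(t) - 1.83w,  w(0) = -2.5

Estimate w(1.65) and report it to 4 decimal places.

0.1180

Heun: k1 = f(t_n, w_n); k2 = f(t_n + h, w_n + h·k1); w_{n+1} = w_n + (h/2)·(k1 + k2).
t=0.000000, w=-2.500000:
  k1 = f(0.000000, -2.500000) = 4.575000
  k2 = f(0.550000, 0.016250) = 0.492950
  w ← -2.500000 + (0.55/2)·(4.575000 + 0.492950) = -1.106314
t=0.550000, w=-1.106314:
  k1 = f(0.550000, -1.106314) = 2.547242
  k2 = f(1.100000, 0.294669) = 0.351963
  w ← -1.106314 + (0.55/2)·(2.547242 + 0.351963) = -0.309033
t=1.100000, w=-0.309033:
  k1 = f(1.100000, -0.309033) = 1.456737
  k2 = f(1.650000, 0.492173) = 0.096189
  w ← -0.309033 + (0.55/2)·(1.456737 + 0.096189) = 0.118022
w(1.65) ≈ 0.1180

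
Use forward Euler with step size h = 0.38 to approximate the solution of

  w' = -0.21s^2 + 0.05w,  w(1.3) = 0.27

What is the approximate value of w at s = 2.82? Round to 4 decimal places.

Euler: w_{n+1} = w_n + h·f(s_n, w_n).
s=1.300000, w=0.270000: f=-0.341400 → w ← 0.270000 + 0.38·(-0.341400) = 0.140268
s=1.680000, w=0.140268: f=-0.585691 → w ← 0.140268 + 0.38·(-0.585691) = -0.082294
s=2.060000, w=-0.082294: f=-0.895271 → w ← -0.082294 + 0.38·(-0.895271) = -0.422497
s=2.440000, w=-0.422497: f=-1.271381 → w ← -0.422497 + 0.38·(-1.271381) = -0.905622
w(2.82) ≈ -0.9056

-0.9056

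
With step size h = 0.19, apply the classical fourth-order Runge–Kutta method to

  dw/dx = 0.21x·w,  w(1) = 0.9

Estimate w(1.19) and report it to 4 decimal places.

RK4: k1 = f(x_n, w_n); k2 = f(x_n + h/2, w_n + (h/2)·k1); k3 = f(x_n + h/2, w_n + (h/2)·k2); k4 = f(x_n + h, w_n + h·k3); w_{n+1} = w_n + (h/6)·(k1 + 2k2 + 2k3 + k4).
x=1.000000, w=0.900000:
  k1 = f(1.000000, 0.900000) = 0.189000
  k2 = f(1.095000, 0.917955) = 0.211084
  k3 = f(1.095000, 0.920053) = 0.211566
  k4 = f(1.190000, 0.940198) = 0.234955
  w ← 0.900000 + (0.19/6)·(k1 + 2k2 + 2k3 + k4) = 0.940193
w(1.19) ≈ 0.9402

0.9402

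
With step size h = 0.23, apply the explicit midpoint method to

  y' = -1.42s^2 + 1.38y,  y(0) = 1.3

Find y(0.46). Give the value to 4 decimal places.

2.3845

Midpoint: k1 = f(s_n, y_n); k2 = f(s_n + h/2, y_n + (h/2)·k1); y_{n+1} = y_n + h·k2.
s=0.000000, y=1.300000:
  k1 = f(0.000000, 1.300000) = 1.794000
  k2 = f(0.115000, 1.506310) = 2.059928
  y ← 1.300000 + 0.23·2.059928 = 1.773784
s=0.230000, y=1.773784:
  k1 = f(0.230000, 1.773784) = 2.372703
  k2 = f(0.345000, 2.046644) = 2.655354
  y ← 1.773784 + 0.23·2.655354 = 2.384515
y(0.46) ≈ 2.3845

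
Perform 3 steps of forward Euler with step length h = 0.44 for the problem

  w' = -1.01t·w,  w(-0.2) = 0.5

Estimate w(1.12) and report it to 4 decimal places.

0.3394

Euler: w_{n+1} = w_n + h·f(t_n, w_n).
t=-0.200000, w=0.500000: f=0.101000 → w ← 0.500000 + 0.44·0.101000 = 0.544440
t=0.240000, w=0.544440: f=-0.131972 → w ← 0.544440 + 0.44·(-0.131972) = 0.486372
t=0.680000, w=0.486372: f=-0.334040 → w ← 0.486372 + 0.44·(-0.334040) = 0.339394
w(1.12) ≈ 0.3394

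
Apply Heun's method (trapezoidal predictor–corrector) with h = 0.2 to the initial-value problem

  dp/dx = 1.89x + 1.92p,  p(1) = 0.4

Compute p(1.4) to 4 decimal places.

Heun: k1 = f(x_n, p_n); k2 = f(x_n + h, p_n + h·k1); p_{n+1} = p_n + (h/2)·(k1 + k2).
x=1.000000, p=0.400000:
  k1 = f(1.000000, 0.400000) = 2.658000
  k2 = f(1.200000, 0.931600) = 4.056672
  p ← 0.400000 + (0.2/2)·(2.658000 + 4.056672) = 1.071467
x=1.200000, p=1.071467:
  k1 = f(1.200000, 1.071467) = 4.325217
  k2 = f(1.400000, 1.936511) = 6.364100
  p ← 1.071467 + (0.2/2)·(4.325217 + 6.364100) = 2.140399
p(1.4) ≈ 2.1404

2.1404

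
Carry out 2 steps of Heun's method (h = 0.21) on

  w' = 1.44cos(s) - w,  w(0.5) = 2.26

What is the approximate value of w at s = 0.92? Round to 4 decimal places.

1.8507

Heun: k1 = f(s_n, w_n); k2 = f(s_n + h, w_n + h·k1); w_{n+1} = w_n + (h/2)·(k1 + k2).
s=0.500000, w=2.260000:
  k1 = f(0.500000, 2.260000) = -0.996281
  k2 = f(0.710000, 2.050781) = -0.958740
  w ← 2.260000 + (0.21/2)·(-0.996281 + (-0.958740)) = 2.054723
s=0.710000, w=2.054723:
  k1 = f(0.710000, 2.054723) = -0.962682
  k2 = f(0.920000, 1.852560) = -0.980179
  w ← 2.054723 + (0.21/2)·(-0.962682 + (-0.980179)) = 1.850722
w(0.92) ≈ 1.8507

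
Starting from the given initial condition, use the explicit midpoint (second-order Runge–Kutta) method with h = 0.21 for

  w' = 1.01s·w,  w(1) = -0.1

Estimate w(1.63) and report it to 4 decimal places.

-0.2272

Midpoint: k1 = f(s_n, w_n); k2 = f(s_n + h/2, w_n + (h/2)·k1); w_{n+1} = w_n + h·k2.
s=1.000000, w=-0.100000:
  k1 = f(1.000000, -0.100000) = -0.101000
  k2 = f(1.105000, -0.110605) = -0.123441
  w ← -0.100000 + 0.21·(-0.123441) = -0.125923
s=1.210000, w=-0.125923:
  k1 = f(1.210000, -0.125923) = -0.153890
  k2 = f(1.315000, -0.142081) = -0.188705
  w ← -0.125923 + 0.21·(-0.188705) = -0.165551
s=1.420000, w=-0.165551:
  k1 = f(1.420000, -0.165551) = -0.237433
  k2 = f(1.525000, -0.190481) = -0.293388
  w ← -0.165551 + 0.21·(-0.293388) = -0.227162
w(1.63) ≈ -0.2272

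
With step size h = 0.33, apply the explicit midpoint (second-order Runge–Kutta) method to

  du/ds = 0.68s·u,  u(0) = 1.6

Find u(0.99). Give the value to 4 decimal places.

2.2183

Midpoint: k1 = f(s_n, u_n); k2 = f(s_n + h/2, u_n + (h/2)·k1); u_{n+1} = u_n + h·k2.
s=0.000000, u=1.600000:
  k1 = f(0.000000, 1.600000) = 0.000000
  k2 = f(0.165000, 1.600000) = 0.179520
  u ← 1.600000 + 0.33·0.179520 = 1.659242
s=0.330000, u=1.659242:
  k1 = f(0.330000, 1.659242) = 0.372334
  k2 = f(0.495000, 1.720677) = 0.579180
  u ← 1.659242 + 0.33·0.579180 = 1.850371
s=0.660000, u=1.850371:
  k1 = f(0.660000, 1.850371) = 0.830446
  k2 = f(0.825000, 1.987395) = 1.114928
  u ← 1.850371 + 0.33·1.114928 = 2.218297
u(0.99) ≈ 2.2183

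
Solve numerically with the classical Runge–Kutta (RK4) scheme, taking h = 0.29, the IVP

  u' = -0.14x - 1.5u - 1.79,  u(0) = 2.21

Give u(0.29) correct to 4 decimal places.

RK4: k1 = f(x_n, u_n); k2 = f(x_n + h/2, u_n + (h/2)·k1); k3 = f(x_n + h/2, u_n + (h/2)·k2); k4 = f(x_n + h, u_n + h·k3); u_{n+1} = u_n + (h/6)·(k1 + 2k2 + 2k3 + k4).
x=0.000000, u=2.210000:
  k1 = f(0.000000, 2.210000) = -5.105000
  k2 = f(0.145000, 1.469775) = -4.014962
  k3 = f(0.145000, 1.627830) = -4.252046
  k4 = f(0.290000, 0.976907) = -3.295960
  u ← 2.210000 + (0.29/6)·(k1 + 2k2 + 2k3 + k4) = 1.004809
u(0.29) ≈ 1.0048

1.0048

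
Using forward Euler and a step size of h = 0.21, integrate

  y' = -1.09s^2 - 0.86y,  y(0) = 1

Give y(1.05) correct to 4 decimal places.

Euler: y_{n+1} = y_n + h·f(s_n, y_n).
s=0.000000, y=1.000000: f=-0.860000 → y ← 1.000000 + 0.21·(-0.860000) = 0.819400
s=0.210000, y=0.819400: f=-0.752753 → y ← 0.819400 + 0.21·(-0.752753) = 0.661322
s=0.420000, y=0.661322: f=-0.761013 → y ← 0.661322 + 0.21·(-0.761013) = 0.501509
s=0.630000, y=0.501509: f=-0.863919 → y ← 0.501509 + 0.21·(-0.863919) = 0.320086
s=0.840000, y=0.320086: f=-1.044378 → y ← 0.320086 + 0.21·(-1.044378) = 0.100767
y(1.05) ≈ 0.1008

0.1008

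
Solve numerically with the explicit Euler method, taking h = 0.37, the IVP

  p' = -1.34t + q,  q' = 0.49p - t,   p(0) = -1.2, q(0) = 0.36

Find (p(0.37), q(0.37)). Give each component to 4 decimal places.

Euler on (p,q): p_{n+1} = p_n + h·p', q_{n+1} = q_n + h·q'.
0.000000: (-1.200000, 0.360000); f=(0.360000, -0.588000) → (-1.066800, 0.142440)
(p(0.37), q(0.37)) ≈ (-1.0668, 0.1424)

-1.0668, 0.1424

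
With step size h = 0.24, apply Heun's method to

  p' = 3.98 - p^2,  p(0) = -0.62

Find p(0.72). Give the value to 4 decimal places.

1.5091

Heun: k1 = f(t_n, p_n); k2 = f(t_n + h, p_n + h·k1); p_{n+1} = p_n + (h/2)·(k1 + k2).
t=0.000000, p=-0.620000:
  k1 = f(0.000000, -0.620000) = 3.595600
  k2 = f(0.240000, 0.242944) = 3.920978
  p ← -0.620000 + (0.24/2)·(3.595600 + 3.920978) = 0.281989
t=0.240000, p=0.281989:
  k1 = f(0.240000, 0.281989) = 3.900482
  k2 = f(0.480000, 1.218105) = 2.496220
  p ← 0.281989 + (0.24/2)·(3.900482 + 2.496220) = 1.049594
t=0.480000, p=1.049594:
  k1 = f(0.480000, 1.049594) = 2.878353
  k2 = f(0.720000, 1.740398) = 0.951013
  p ← 1.049594 + (0.24/2)·(2.878353 + 0.951013) = 1.509118
p(0.72) ≈ 1.5091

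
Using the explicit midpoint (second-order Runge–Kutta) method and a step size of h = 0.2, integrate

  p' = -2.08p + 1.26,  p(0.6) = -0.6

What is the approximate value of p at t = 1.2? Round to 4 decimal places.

Midpoint: k1 = f(t_n, p_n); k2 = f(t_n + h/2, p_n + (h/2)·k1); p_{n+1} = p_n + h·k2.
t=0.600000, p=-0.600000:
  k1 = f(0.600000, -0.600000) = 2.508000
  k2 = f(0.700000, -0.349200) = 1.986336
  p ← -0.600000 + 0.2·1.986336 = -0.202733
t=0.800000, p=-0.202733:
  k1 = f(0.800000, -0.202733) = 1.681684
  k2 = f(0.900000, -0.034564) = 1.331894
  p ← -0.202733 + 0.2·1.331894 = 0.063646
t=1.000000, p=0.063646:
  k1 = f(1.000000, 0.063646) = 1.127616
  k2 = f(1.100000, 0.176408) = 0.893072
  p ← 0.063646 + 0.2·0.893072 = 0.242260
p(1.2) ≈ 0.2423

0.2423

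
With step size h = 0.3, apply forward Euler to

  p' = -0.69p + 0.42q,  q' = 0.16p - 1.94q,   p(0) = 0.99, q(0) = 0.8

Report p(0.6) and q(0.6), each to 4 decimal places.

Euler on (p,q): p_{n+1} = p_n + h·p', q_{n+1} = q_n + h·q'.
0.000000: (0.990000, 0.800000); f=(-0.347100, -1.393600) → (0.885870, 0.381920)
0.300000: (0.885870, 0.381920); f=(-0.450844, -0.599186) → (0.750617, 0.202164)
(p(0.6), q(0.6)) ≈ (0.7506, 0.2022)

0.7506, 0.2022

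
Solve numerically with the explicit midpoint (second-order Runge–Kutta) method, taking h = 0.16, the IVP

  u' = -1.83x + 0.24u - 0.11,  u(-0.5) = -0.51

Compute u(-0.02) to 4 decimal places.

Midpoint: k1 = f(x_n, u_n); k2 = f(x_n + h/2, u_n + (h/2)·k1); u_{n+1} = u_n + h·k2.
x=-0.500000, u=-0.510000:
  k1 = f(-0.500000, -0.510000) = 0.682600
  k2 = f(-0.420000, -0.455392) = 0.549306
  u ← -0.510000 + 0.16·0.549306 = -0.422111
x=-0.340000, u=-0.422111:
  k1 = f(-0.340000, -0.422111) = 0.410893
  k2 = f(-0.260000, -0.389240) = 0.272382
  u ← -0.422111 + 0.16·0.272382 = -0.378530
x=-0.180000, u=-0.378530:
  k1 = f(-0.180000, -0.378530) = 0.128553
  k2 = f(-0.100000, -0.368246) = -0.015379
  u ← -0.378530 + 0.16·(-0.015379) = -0.380990
u(-0.02) ≈ -0.3810

-0.3810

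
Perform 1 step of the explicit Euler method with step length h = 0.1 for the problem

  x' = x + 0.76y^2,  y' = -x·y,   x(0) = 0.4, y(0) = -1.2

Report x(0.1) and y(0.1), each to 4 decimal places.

Euler on (x,y): x_{n+1} = x_n + h·x', y_{n+1} = y_n + h·y'.
0.000000: (0.400000, -1.200000); f=(1.494400, 0.480000) → (0.549440, -1.152000)
(x(0.1), y(0.1)) ≈ (0.5494, -1.1520)

0.5494, -1.1520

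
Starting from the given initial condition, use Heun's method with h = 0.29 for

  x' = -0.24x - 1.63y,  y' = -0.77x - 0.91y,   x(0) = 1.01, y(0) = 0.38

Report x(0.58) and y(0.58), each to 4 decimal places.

0.7843, -0.0543

Heun on (x,y): k1 = f(t_n, state_n); k2 = f(t_n + h, state_n + h·k1); state_{n+1} = state_n + (h/2)·(k1 + k2).
0.000000: (1.010000, 0.380000)
  k1 = (-0.861800, -1.123500)
  predictor → (0.760078, 0.054185)
  k2 = (-0.270740, -0.634568)
  → (0.845782, 0.125080)
0.290000: (0.845782, 0.125080)
  k1 = (-0.406868, -0.765075)
  predictor → (0.727790, -0.096792)
  k2 = (-0.016899, -0.472318)
  → (0.784335, -0.054342)
(x(0.58), y(0.58)) ≈ (0.7843, -0.0543)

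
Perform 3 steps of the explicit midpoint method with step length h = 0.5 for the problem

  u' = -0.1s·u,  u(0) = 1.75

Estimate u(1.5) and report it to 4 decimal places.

1.5627

Midpoint: k1 = f(s_n, u_n); k2 = f(s_n + h/2, u_n + (h/2)·k1); u_{n+1} = u_n + h·k2.
s=0.000000, u=1.750000:
  k1 = f(0.000000, 1.750000) = 0.000000
  k2 = f(0.250000, 1.750000) = -0.043750
  u ← 1.750000 + 0.5·(-0.043750) = 1.728125
s=0.500000, u=1.728125:
  k1 = f(0.500000, 1.728125) = -0.086406
  k2 = f(0.750000, 1.706523) = -0.127989
  u ← 1.728125 + 0.5·(-0.127989) = 1.664130
s=1.000000, u=1.664130:
  k1 = f(1.000000, 1.664130) = -0.166413
  k2 = f(1.250000, 1.622527) = -0.202816
  u ← 1.664130 + 0.5·(-0.202816) = 1.562722
u(1.5) ≈ 1.5627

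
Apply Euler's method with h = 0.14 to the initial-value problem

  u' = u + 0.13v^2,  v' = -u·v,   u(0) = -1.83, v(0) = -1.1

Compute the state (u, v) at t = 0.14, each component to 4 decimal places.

-2.0642, -1.3818

Euler on (u,v): u_{n+1} = u_n + h·u', v_{n+1} = v_n + h·v'.
0.000000: (-1.830000, -1.100000); f=(-1.672700, -2.013000) → (-2.064178, -1.381820)
(u(0.14), v(0.14)) ≈ (-2.0642, -1.3818)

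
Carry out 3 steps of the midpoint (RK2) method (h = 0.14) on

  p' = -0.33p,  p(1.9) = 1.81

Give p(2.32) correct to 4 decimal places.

1.5758

Midpoint: k1 = f(s_n, p_n); k2 = f(s_n + h/2, p_n + (h/2)·k1); p_{n+1} = p_n + h·k2.
s=1.900000, p=1.810000:
  k1 = f(1.900000, 1.810000) = -0.597300
  k2 = f(1.970000, 1.768189) = -0.583502
  p ← 1.810000 + 0.14·(-0.583502) = 1.728310
s=2.040000, p=1.728310:
  k1 = f(2.040000, 1.728310) = -0.570342
  k2 = f(2.110000, 1.688386) = -0.557167
  p ← 1.728310 + 0.14·(-0.557167) = 1.650306
s=2.180000, p=1.650306:
  k1 = f(2.180000, 1.650306) = -0.544601
  k2 = f(2.250000, 1.612184) = -0.532021
  p ← 1.650306 + 0.14·(-0.532021) = 1.575823
p(2.32) ≈ 1.5758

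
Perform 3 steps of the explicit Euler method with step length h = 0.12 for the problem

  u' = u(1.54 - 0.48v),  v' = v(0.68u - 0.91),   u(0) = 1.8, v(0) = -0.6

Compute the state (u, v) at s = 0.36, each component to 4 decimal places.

3.2771, -0.7390

Euler on (u,v): u_{n+1} = u_n + h·u', v_{n+1} = v_n + h·v'.
0.000000: (1.800000, -0.600000); f=(3.290400, -0.188400) → (2.194848, -0.622608)
0.120000: (2.194848, -0.622608); f=(4.036000, -0.362667) → (2.679168, -0.666128)
0.240000: (2.679168, -0.666128); f=(4.982560, -0.607398) → (3.277075, -0.739016)
(u(0.36), v(0.36)) ≈ (3.2771, -0.7390)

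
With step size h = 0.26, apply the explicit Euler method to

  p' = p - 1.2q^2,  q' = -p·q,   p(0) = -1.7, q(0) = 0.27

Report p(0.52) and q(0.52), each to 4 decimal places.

Euler on (p,q): p_{n+1} = p_n + h·p', q_{n+1} = q_n + h·q'.
0.000000: (-1.700000, 0.270000); f=(-1.787480, 0.459000) → (-2.164745, 0.389340)
0.260000: (-2.164745, 0.389340); f=(-2.346648, 0.842822) → (-2.774873, 0.608474)
(p(0.52), q(0.52)) ≈ (-2.7749, 0.6085)

-2.7749, 0.6085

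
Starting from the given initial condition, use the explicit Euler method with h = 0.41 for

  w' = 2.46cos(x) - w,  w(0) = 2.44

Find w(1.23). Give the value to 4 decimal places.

2.0861

Euler: w_{n+1} = w_n + h·f(x_n, w_n).
x=0.000000, w=2.440000: f=0.020000 → w ← 2.440000 + 0.41·0.020000 = 2.448200
x=0.410000, w=2.448200: f=-0.192083 → w ← 2.448200 + 0.41·(-0.192083) = 2.369446
x=0.820000, w=2.369446: f=-0.691182 → w ← 2.369446 + 0.41·(-0.691182) = 2.086061
w(1.23) ≈ 2.0861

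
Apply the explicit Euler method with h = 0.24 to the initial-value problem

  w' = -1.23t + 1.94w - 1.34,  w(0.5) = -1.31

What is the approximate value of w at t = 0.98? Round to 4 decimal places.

Euler: w_{n+1} = w_n + h·f(t_n, w_n).
t=0.500000, w=-1.310000: f=-4.496400 → w ← -1.310000 + 0.24·(-4.496400) = -2.389136
t=0.740000, w=-2.389136: f=-6.885124 → w ← -2.389136 + 0.24·(-6.885124) = -4.041566
w(0.98) ≈ -4.0416

-4.0416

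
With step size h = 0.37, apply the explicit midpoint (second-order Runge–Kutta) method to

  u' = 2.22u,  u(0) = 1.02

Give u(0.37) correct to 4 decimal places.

2.2019

Midpoint: k1 = f(s_n, u_n); k2 = f(s_n + h/2, u_n + (h/2)·k1); u_{n+1} = u_n + h·k2.
s=0.000000, u=1.020000:
  k1 = f(0.000000, 1.020000) = 2.264400
  k2 = f(0.185000, 1.438914) = 3.194389
  u ← 1.020000 + 0.37·3.194389 = 2.201924
u(0.37) ≈ 2.2019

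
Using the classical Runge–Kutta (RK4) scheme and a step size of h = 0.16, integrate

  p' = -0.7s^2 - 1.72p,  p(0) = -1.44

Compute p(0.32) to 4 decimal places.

RK4: k1 = f(s_n, p_n); k2 = f(s_n + h/2, p_n + (h/2)·k1); k3 = f(s_n + h/2, p_n + (h/2)·k2); k4 = f(s_n + h, p_n + h·k3); p_{n+1} = p_n + (h/6)·(k1 + 2k2 + 2k3 + k4).
s=0.000000, p=-1.440000:
  k1 = f(0.000000, -1.440000) = 2.476800
  k2 = f(0.080000, -1.241856) = 2.131512
  k3 = f(0.080000, -1.269479) = 2.179024
  k4 = f(0.160000, -1.091356) = 1.859213
  p ← -1.440000 + (0.16/6)·(k1 + 2k2 + 2k3 + k4) = -1.094478
s=0.160000, p=-1.094478:
  k1 = f(0.160000, -1.094478) = 1.864582
  k2 = f(0.240000, -0.945311) = 1.585615
  k3 = f(0.240000, -0.967629) = 1.624001
  k4 = f(0.320000, -0.834638) = 1.363897
  p ← -1.094478 + (0.16/6)·(k1 + 2k2 + 2k3 + k4) = -0.837205
p(0.32) ≈ -0.8372

-0.8372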